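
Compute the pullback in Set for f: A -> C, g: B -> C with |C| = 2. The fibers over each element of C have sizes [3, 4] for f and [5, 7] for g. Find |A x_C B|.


The pullback A x_C B consists of pairs (a, b) with f(a) = g(b).
For each element c in C, the fiber product has |f^-1(c)| * |g^-1(c)| elements.
Summing over C: 3 * 5 + 4 * 7
= 15 + 28 = 43

43


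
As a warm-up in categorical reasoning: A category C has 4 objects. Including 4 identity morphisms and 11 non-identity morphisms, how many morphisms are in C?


Each object has an identity morphism, giving 4 identities.
Adding the 11 non-identity morphisms:
Total = 4 + 11 = 15

15


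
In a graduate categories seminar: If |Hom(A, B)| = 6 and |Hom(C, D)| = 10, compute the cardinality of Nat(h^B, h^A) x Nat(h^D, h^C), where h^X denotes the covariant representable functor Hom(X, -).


By the Yoneda lemma, Nat(h^B, h^A) is isomorphic to Hom(A, B),
so |Nat(h^B, h^A)| = |Hom(A, B)| and |Nat(h^D, h^C)| = |Hom(C, D)|.
|Hom(A, B)| = 6, |Hom(C, D)| = 10.
|Nat(h^B, h^A) x Nat(h^D, h^C)| = 6 * 10 = 60

60


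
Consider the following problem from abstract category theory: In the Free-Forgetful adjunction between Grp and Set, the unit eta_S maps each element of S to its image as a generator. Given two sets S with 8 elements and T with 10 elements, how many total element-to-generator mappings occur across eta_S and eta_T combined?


The unit eta_X: X -> U(F(X)) of the Free-Forgetful adjunction
maps each element of X to a generator of F(X). For X = S + T (disjoint
union in Set), |S + T| = |S| + |T|.
Total mappings = 8 + 10 = 18.

18


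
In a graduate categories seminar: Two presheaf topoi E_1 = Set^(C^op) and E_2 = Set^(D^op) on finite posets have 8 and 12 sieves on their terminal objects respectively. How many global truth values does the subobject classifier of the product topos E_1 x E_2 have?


In a product of presheaf topoi E_1 x E_2, the subobject classifier
is Omega = Omega_1 x Omega_2 (componentwise), so
|Omega(top)| = |Omega_1(top_1)| * |Omega_2(top_2)|.
= 8 * 12 = 96.

96


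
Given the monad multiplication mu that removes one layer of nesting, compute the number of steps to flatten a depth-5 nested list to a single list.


Each application of mu: T^2 -> T removes one layer of nesting.
Starting at depth 5 (i.e., T^5(X)), we need to reach T(X).
Number of mu applications = 5 - 1 = 4

4


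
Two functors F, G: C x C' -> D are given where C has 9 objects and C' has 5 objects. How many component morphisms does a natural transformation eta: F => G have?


A natural transformation eta: F => G assigns one component morphism per
object of the domain category.
The domain is the product category C x C', so
|Ob(C x C')| = |Ob(C)| * |Ob(C')| = 9 * 5 = 45.
Therefore eta has 45 component morphisms.

45


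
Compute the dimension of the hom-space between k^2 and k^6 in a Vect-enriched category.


In Vect-enriched categories, Hom(k^n, k^m) is the space of m x n matrices.
dim(Hom(k^2, k^6)) = 6 * 2 = 12

12


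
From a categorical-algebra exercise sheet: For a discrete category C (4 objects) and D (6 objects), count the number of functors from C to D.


A functor from a discrete category C to D is determined by
where each object maps. Each of the 4 objects of C can map
to any of the 6 objects of D independently.
Number of functors = 6^4 = 1296

1296


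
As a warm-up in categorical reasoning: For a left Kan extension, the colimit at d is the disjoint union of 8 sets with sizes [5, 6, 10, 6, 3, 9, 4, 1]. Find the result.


Pointwise, the left Kan extension (Lan_F H)(d) is the colimit, indexed
by the comma category (F downarrow d), of H composed with the
projection (F downarrow d) -> C. Here that colimit is given
as a coproduct (disjoint union) of sets, so its cardinality is the
sum of the sizes of the summands.
Coproduct of sets with sizes: 5 + 6 + 10 + 6 + 3 + 9 + 4 + 1
= 44

44


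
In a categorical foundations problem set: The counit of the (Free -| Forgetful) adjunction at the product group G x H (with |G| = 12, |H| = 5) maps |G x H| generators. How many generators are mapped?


The counit epsilon_K: F(U(K)) -> K of the Free-Forgetful adjunction
maps |K| generators of F(U(K)) into K. For K = G x H (the product group),
|G x H| = |G| * |H|.
Total generators mapped = 12 * 5 = 60.

60


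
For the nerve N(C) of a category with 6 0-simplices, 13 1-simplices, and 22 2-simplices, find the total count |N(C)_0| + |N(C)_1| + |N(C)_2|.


The 2-skeleton of the nerve N(C) consists of simplices in dimensions 0, 1, 2:
  |N(C)_0| = 6 (objects)
  |N(C)_1| = 13 (morphisms)
  |N(C)_2| = 22 (composable pairs)
Total = 6 + 13 + 22 = 41

41


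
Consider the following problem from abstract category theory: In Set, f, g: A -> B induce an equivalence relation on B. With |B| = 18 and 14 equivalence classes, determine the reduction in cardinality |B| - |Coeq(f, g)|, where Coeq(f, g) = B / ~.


The coequalizer Coeq(f, g) = B / ~ has one element per equivalence class.
|B| = 18, |Coeq(f, g)| = 14.
|B| - |Coeq(f, g)| = 18 - 14 = 4.

4


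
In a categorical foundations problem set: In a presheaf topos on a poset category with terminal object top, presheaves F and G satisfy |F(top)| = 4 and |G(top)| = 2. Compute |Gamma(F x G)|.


Global sections of a presheaf on a poset with terminal top satisfy
Gamma(H) ~ H(top). Presheaves admit pointwise products, so
(F x G)(top) = F(top) x G(top) (Cartesian product).
|Gamma(F x G)| = |F(top)| * |G(top)| = 4 * 2 = 8.

8


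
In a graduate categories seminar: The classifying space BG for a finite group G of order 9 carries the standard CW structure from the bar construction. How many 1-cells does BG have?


In the bar-construction CW model of BG, the n-cells are indexed by
n-tuples [g_1|...|g_n] of non-identity elements of G (degenerate
simplices with some g_i = e do not contribute cells), so there are
(|G| - 1)^n n-cells.
For dim = 1 with |G| = 9:
cells = (9 - 1)^1 = 8^1 = 8

8


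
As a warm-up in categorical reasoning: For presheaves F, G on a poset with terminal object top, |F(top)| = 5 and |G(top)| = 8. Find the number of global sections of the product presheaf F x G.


Global sections of a presheaf on a poset with terminal top satisfy
Gamma(H) ~ H(top). Presheaves admit pointwise products, so
(F x G)(top) = F(top) x G(top) (Cartesian product).
|Gamma(F x G)| = |F(top)| * |G(top)| = 5 * 8 = 40.

40


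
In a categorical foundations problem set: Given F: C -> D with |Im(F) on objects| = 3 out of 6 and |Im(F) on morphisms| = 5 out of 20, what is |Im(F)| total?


The image of F consists of distinct objects and distinct morphisms.
|Im(F)| on objects = 3
|Im(F)| on morphisms = 5
Total image cardinality = 3 + 5 = 8

8


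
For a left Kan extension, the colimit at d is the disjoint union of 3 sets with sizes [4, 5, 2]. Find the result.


Pointwise, the left Kan extension (Lan_F H)(d) is the colimit, indexed
by the comma category (F downarrow d), of H composed with the
projection (F downarrow d) -> C. Here that colimit is given
as a coproduct (disjoint union) of sets, so its cardinality is the
sum of the sizes of the summands.
Coproduct of sets with sizes: 4 + 5 + 2
= 11

11


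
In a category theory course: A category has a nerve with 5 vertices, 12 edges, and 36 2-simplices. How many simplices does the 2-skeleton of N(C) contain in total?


The 2-skeleton of the nerve N(C) consists of simplices in dimensions 0, 1, 2:
  |N(C)_0| = 5 (objects)
  |N(C)_1| = 12 (morphisms)
  |N(C)_2| = 36 (composable pairs)
Total = 5 + 12 + 36 = 53

53


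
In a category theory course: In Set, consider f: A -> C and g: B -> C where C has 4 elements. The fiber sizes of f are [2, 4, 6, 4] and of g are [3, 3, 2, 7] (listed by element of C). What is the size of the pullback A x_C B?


The pullback A x_C B consists of pairs (a, b) with f(a) = g(b).
For each element c in C, the fiber product has |f^-1(c)| * |g^-1(c)| elements.
Summing over C: 2 * 3 + 4 * 3 + 6 * 2 + 4 * 7
= 6 + 12 + 12 + 28 = 58

58


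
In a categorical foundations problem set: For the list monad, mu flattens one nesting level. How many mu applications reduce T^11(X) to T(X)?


Each application of mu: T^2 -> T removes one layer of nesting.
Starting at depth 11 (i.e., T^11(X)), we need to reach T(X).
Number of mu applications = 11 - 1 = 10

10


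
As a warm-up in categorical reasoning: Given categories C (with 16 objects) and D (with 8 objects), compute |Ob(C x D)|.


The product category C x D has objects that are pairs (c, d).
Number of pairs = |Ob(C)| * |Ob(D)| = 16 * 8 = 128

128


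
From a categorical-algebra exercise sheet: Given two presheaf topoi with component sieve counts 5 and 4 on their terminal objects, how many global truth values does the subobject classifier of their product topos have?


In a product of presheaf topoi E_1 x E_2, the subobject classifier
is Omega = Omega_1 x Omega_2 (componentwise), so
|Omega(top)| = |Omega_1(top_1)| * |Omega_2(top_2)|.
= 5 * 4 = 20.

20


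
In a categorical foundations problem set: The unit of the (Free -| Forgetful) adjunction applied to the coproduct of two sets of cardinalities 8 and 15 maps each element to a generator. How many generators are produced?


The unit eta_X: X -> U(F(X)) of the Free-Forgetful adjunction
maps each element of X to a generator of F(X). For X = S + T (disjoint
union in Set), |S + T| = |S| + |T|.
Total mappings = 8 + 15 = 23.

23


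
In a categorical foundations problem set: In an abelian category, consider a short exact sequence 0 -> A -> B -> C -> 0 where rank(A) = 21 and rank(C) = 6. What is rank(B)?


For a short exact sequence 0 -> A -> B -> C -> 0,
rank is additive: rank(B) = rank(A) + rank(C).
rank(B) = 21 + 6 = 27

27


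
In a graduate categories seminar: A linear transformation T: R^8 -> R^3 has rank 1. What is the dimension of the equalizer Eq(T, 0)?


The equalizer of f and the zero map is ker(f).
By the rank-nullity theorem: dim(ker(f)) = dim(domain) - rank(f).
dim(ker(f)) = 8 - 1 = 7

7


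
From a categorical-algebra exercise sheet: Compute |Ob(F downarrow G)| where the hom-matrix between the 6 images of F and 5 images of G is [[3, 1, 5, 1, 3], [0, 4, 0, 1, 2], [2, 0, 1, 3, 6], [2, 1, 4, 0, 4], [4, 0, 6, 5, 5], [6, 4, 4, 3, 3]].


Objects of (F downarrow G) are triples (a, b, h: F(a)->G(b)).
The count equals the sum of all entries in the hom-matrix.
sum(row 0) = 13
sum(row 1) = 7
sum(row 2) = 12
sum(row 3) = 11
sum(row 4) = 20
sum(row 5) = 20
Grand total = 83

83


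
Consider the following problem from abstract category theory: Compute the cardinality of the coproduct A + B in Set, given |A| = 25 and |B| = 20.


In Set, the coproduct A + B is the disjoint union.
|A + B| = |A| + |B| = 25 + 20 = 45

45


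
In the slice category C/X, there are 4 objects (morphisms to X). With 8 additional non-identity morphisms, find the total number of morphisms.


In the slice category C/X, objects are morphisms to X.
Identity morphisms: 4 (one per object of C/X).
Non-identity morphisms: 8.
Total = 4 + 8 = 12

12


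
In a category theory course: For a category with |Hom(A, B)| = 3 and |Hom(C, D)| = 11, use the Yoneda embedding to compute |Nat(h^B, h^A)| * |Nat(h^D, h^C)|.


By the Yoneda lemma, Nat(h^B, h^A) is isomorphic to Hom(A, B),
so |Nat(h^B, h^A)| = |Hom(A, B)| and |Nat(h^D, h^C)| = |Hom(C, D)|.
|Hom(A, B)| = 3, |Hom(C, D)| = 11.
|Nat(h^B, h^A) x Nat(h^D, h^C)| = 3 * 11 = 33

33


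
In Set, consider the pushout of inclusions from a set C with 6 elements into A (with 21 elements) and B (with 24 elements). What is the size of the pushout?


The pushout A +_C B identifies the images of C in A and B.
|A +_C B| = |A| + |B| - |C| (for injections).
= 21 + 24 - 6 = 39

39


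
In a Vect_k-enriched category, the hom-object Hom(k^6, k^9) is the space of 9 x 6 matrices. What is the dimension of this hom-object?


In Vect-enriched categories, Hom(k^n, k^m) is the space of m x n matrices.
dim(Hom(k^6, k^9)) = 9 * 6 = 54

54


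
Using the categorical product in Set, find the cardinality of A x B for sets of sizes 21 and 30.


In Set, the product A x B is the Cartesian product.
By the universal property, |A x B| = |A| * |B|.
|A x B| = 21 * 30 = 630

630


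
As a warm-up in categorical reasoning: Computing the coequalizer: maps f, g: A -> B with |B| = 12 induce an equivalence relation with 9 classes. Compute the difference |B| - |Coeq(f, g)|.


The coequalizer Coeq(f, g) = B / ~ has one element per equivalence class.
|B| = 12, |Coeq(f, g)| = 9.
|B| - |Coeq(f, g)| = 12 - 9 = 3.

3


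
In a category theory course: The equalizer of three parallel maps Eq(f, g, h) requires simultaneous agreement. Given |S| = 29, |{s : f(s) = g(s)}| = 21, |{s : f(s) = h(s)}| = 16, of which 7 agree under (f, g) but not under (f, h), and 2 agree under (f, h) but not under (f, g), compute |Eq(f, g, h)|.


Eq(f, g, h) is the triple-agreement set: points in S where all three
maps take the same value. Using inclusion-exclusion on the pairwise data:
Pair (f, g) agrees on 21 points; pair (f, h) on 16 points.
Points agreeing under (f, g) but not (f, h) = 7; under (f, h) but not (f, g) = 2.
Triple-agreement = agreement-in-(f, g) minus points that agree under (f, g) but not (f, h):
|Eq(f, g, h)| = 21 - 7 = 14
(cross-check via (f, h): 16 - 2 = 14.)

14


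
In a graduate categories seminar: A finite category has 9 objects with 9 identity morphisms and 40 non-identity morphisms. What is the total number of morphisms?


Each object has an identity morphism, giving 9 identities.
Adding the 40 non-identity morphisms:
Total = 9 + 40 = 49

49


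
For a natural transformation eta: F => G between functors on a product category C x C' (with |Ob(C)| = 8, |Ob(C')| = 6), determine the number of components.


A natural transformation eta: F => G assigns one component morphism per
object of the domain category.
The domain is the product category C x C', so
|Ob(C x C')| = |Ob(C)| * |Ob(C')| = 8 * 6 = 48.
Therefore eta has 48 component morphisms.

48


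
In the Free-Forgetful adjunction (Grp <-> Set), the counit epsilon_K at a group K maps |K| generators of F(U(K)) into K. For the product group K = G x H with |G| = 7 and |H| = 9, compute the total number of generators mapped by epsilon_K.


The counit epsilon_K: F(U(K)) -> K of the Free-Forgetful adjunction
maps |K| generators of F(U(K)) into K. For K = G x H (the product group),
|G x H| = |G| * |H|.
Total generators mapped = 7 * 9 = 63.

63


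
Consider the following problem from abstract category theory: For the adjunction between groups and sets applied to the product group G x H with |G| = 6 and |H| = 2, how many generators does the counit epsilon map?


The counit epsilon_K: F(U(K)) -> K of the Free-Forgetful adjunction
maps |K| generators of F(U(K)) into K. For K = G x H (the product group),
|G x H| = |G| * |H|.
Total generators mapped = 6 * 2 = 12.

12


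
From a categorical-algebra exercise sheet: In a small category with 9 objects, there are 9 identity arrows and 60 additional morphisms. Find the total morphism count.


Each object has an identity morphism, giving 9 identities.
Adding the 60 non-identity morphisms:
Total = 9 + 60 = 69

69


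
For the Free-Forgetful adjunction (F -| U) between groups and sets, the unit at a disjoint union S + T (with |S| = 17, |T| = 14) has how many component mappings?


The unit eta_X: X -> U(F(X)) of the Free-Forgetful adjunction
maps each element of X to a generator of F(X). For X = S + T (disjoint
union in Set), |S + T| = |S| + |T|.
Total mappings = 17 + 14 = 31.

31


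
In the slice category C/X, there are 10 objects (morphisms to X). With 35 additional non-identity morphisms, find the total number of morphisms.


In the slice category C/X, objects are morphisms to X.
Identity morphisms: 10 (one per object of C/X).
Non-identity morphisms: 35.
Total = 10 + 35 = 45

45


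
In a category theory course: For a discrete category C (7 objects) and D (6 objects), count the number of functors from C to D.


A functor from a discrete category C to D is determined by
where each object maps. Each of the 7 objects of C can map
to any of the 6 objects of D independently.
Number of functors = 6^7 = 279936

279936


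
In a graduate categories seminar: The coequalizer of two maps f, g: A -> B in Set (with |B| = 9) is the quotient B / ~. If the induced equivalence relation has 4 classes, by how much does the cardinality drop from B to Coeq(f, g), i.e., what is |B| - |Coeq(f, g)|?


The coequalizer Coeq(f, g) = B / ~ has one element per equivalence class.
|B| = 9, |Coeq(f, g)| = 4.
|B| - |Coeq(f, g)| = 9 - 4 = 5.

5


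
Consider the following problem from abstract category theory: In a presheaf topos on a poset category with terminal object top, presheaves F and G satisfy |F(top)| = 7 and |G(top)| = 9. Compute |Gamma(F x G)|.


Global sections of a presheaf on a poset with terminal top satisfy
Gamma(H) ~ H(top). Presheaves admit pointwise products, so
(F x G)(top) = F(top) x G(top) (Cartesian product).
|Gamma(F x G)| = |F(top)| * |G(top)| = 7 * 9 = 63.

63


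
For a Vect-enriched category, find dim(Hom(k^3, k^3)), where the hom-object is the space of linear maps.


In Vect-enriched categories, Hom(k^n, k^m) is the space of m x n matrices.
dim(Hom(k^3, k^3)) = 3 * 3 = 9

9


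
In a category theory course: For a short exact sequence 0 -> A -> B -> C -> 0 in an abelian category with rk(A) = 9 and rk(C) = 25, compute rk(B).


For a short exact sequence 0 -> A -> B -> C -> 0,
rank is additive: rank(B) = rank(A) + rank(C).
rank(B) = 9 + 25 = 34

34


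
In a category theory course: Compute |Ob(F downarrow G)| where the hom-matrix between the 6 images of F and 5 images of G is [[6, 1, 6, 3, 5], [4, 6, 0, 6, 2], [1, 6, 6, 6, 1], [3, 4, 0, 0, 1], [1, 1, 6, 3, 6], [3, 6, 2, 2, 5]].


Objects of (F downarrow G) are triples (a, b, h: F(a)->G(b)).
The count equals the sum of all entries in the hom-matrix.
sum(row 0) = 21
sum(row 1) = 18
sum(row 2) = 20
sum(row 3) = 8
sum(row 4) = 17
sum(row 5) = 18
Grand total = 102

102


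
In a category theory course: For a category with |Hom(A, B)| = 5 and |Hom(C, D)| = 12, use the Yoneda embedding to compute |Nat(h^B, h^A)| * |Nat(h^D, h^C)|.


By the Yoneda lemma, Nat(h^B, h^A) is isomorphic to Hom(A, B),
so |Nat(h^B, h^A)| = |Hom(A, B)| and |Nat(h^D, h^C)| = |Hom(C, D)|.
|Hom(A, B)| = 5, |Hom(C, D)| = 12.
|Nat(h^B, h^A) x Nat(h^D, h^C)| = 5 * 12 = 60

60


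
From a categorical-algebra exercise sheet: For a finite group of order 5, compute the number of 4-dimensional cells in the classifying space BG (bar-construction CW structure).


In the bar-construction CW model of BG, the n-cells are indexed by
n-tuples [g_1|...|g_n] of non-identity elements of G (degenerate
simplices with some g_i = e do not contribute cells), so there are
(|G| - 1)^n n-cells.
For dim = 4 with |G| = 5:
cells = (5 - 1)^4 = 4^4 = 256

256


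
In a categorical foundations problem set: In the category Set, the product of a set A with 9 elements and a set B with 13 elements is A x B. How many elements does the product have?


In Set, the product A x B is the Cartesian product.
By the universal property, |A x B| = |A| * |B|.
|A x B| = 9 * 13 = 117

117


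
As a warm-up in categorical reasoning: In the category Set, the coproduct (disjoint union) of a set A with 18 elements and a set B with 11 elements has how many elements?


In Set, the coproduct A + B is the disjoint union.
|A + B| = |A| + |B| = 18 + 11 = 29

29


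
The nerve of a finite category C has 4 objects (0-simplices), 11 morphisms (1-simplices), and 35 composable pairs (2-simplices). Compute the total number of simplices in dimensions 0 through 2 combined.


The 2-skeleton of the nerve N(C) consists of simplices in dimensions 0, 1, 2:
  |N(C)_0| = 4 (objects)
  |N(C)_1| = 11 (morphisms)
  |N(C)_2| = 35 (composable pairs)
Total = 4 + 11 + 35 = 50

50


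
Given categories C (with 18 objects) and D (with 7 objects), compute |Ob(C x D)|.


The product category C x D has objects that are pairs (c, d).
Number of pairs = |Ob(C)| * |Ob(D)| = 18 * 7 = 126

126


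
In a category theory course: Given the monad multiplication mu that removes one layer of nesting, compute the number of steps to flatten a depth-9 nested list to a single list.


Each application of mu: T^2 -> T removes one layer of nesting.
Starting at depth 9 (i.e., T^9(X)), we need to reach T(X).
Number of mu applications = 9 - 1 = 8

8


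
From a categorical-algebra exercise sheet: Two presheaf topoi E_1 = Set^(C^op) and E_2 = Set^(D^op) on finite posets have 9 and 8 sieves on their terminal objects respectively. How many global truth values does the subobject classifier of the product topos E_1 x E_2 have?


In a product of presheaf topoi E_1 x E_2, the subobject classifier
is Omega = Omega_1 x Omega_2 (componentwise), so
|Omega(top)| = |Omega_1(top_1)| * |Omega_2(top_2)|.
= 9 * 8 = 72.

72


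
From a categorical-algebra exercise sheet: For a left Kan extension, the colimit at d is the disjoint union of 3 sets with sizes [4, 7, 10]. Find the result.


Pointwise, the left Kan extension (Lan_F H)(d) is the colimit, indexed
by the comma category (F downarrow d), of H composed with the
projection (F downarrow d) -> C. Here that colimit is given
as a coproduct (disjoint union) of sets, so its cardinality is the
sum of the sizes of the summands.
Coproduct of sets with sizes: 4 + 7 + 10
= 21

21


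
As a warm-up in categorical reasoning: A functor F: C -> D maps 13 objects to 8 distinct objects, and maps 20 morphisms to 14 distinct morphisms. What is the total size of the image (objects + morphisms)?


The image of F consists of distinct objects and distinct morphisms.
|Im(F)| on objects = 8
|Im(F)| on morphisms = 14
Total image cardinality = 8 + 14 = 22

22


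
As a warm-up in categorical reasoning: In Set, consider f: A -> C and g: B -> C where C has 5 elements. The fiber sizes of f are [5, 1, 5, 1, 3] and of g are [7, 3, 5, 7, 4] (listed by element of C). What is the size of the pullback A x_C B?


The pullback A x_C B consists of pairs (a, b) with f(a) = g(b).
For each element c in C, the fiber product has |f^-1(c)| * |g^-1(c)| elements.
Summing over C: 5 * 7 + 1 * 3 + 5 * 5 + 1 * 7 + 3 * 4
= 35 + 3 + 25 + 7 + 12 = 82

82


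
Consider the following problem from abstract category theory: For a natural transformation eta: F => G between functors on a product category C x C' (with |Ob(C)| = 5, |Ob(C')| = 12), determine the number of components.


A natural transformation eta: F => G assigns one component morphism per
object of the domain category.
The domain is the product category C x C', so
|Ob(C x C')| = |Ob(C)| * |Ob(C')| = 5 * 12 = 60.
Therefore eta has 60 component morphisms.

60


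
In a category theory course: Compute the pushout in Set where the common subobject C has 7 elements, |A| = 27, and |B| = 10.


The pushout A +_C B identifies the images of C in A and B.
|A +_C B| = |A| + |B| - |C| (for injections).
= 27 + 10 - 7 = 30

30


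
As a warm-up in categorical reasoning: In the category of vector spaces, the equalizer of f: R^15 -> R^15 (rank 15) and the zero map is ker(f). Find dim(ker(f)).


The equalizer of f and the zero map is ker(f).
By the rank-nullity theorem: dim(ker(f)) = dim(domain) - rank(f).
dim(ker(f)) = 15 - 15 = 0

0


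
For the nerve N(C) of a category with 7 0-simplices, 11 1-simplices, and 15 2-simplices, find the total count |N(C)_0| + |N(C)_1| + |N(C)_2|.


The 2-skeleton of the nerve N(C) consists of simplices in dimensions 0, 1, 2:
  |N(C)_0| = 7 (objects)
  |N(C)_1| = 11 (morphisms)
  |N(C)_2| = 15 (composable pairs)
Total = 7 + 11 + 15 = 33

33


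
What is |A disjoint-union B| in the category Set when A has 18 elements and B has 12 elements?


In Set, the coproduct A + B is the disjoint union.
|A + B| = |A| + |B| = 18 + 12 = 30

30


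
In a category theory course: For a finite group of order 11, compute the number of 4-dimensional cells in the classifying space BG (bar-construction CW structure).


In the bar-construction CW model of BG, the n-cells are indexed by
n-tuples [g_1|...|g_n] of non-identity elements of G (degenerate
simplices with some g_i = e do not contribute cells), so there are
(|G| - 1)^n n-cells.
For dim = 4 with |G| = 11:
cells = (11 - 1)^4 = 10^4 = 10000

10000


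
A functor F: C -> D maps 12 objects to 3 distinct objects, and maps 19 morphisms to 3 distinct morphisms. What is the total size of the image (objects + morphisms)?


The image of F consists of distinct objects and distinct morphisms.
|Im(F)| on objects = 3
|Im(F)| on morphisms = 3
Total image cardinality = 3 + 3 = 6

6


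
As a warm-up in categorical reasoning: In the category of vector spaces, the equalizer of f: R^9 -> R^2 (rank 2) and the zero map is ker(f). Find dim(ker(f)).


The equalizer of f and the zero map is ker(f).
By the rank-nullity theorem: dim(ker(f)) = dim(domain) - rank(f).
dim(ker(f)) = 9 - 2 = 7

7


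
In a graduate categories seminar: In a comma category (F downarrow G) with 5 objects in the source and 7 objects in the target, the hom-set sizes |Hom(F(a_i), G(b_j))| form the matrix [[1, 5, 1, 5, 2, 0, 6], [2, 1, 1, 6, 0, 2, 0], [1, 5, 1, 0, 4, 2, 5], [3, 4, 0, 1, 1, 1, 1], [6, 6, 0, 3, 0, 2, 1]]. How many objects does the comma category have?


Objects of (F downarrow G) are triples (a, b, h: F(a)->G(b)).
The count equals the sum of all entries in the hom-matrix.
sum(row 0) = 20
sum(row 1) = 12
sum(row 2) = 18
sum(row 3) = 11
sum(row 4) = 18
Grand total = 79

79


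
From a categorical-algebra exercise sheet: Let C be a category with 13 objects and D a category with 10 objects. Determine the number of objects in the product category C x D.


The product category C x D has objects that are pairs (c, d).
Number of pairs = |Ob(C)| * |Ob(D)| = 13 * 10 = 130

130


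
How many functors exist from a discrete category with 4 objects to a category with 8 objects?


A functor from a discrete category C to D is determined by
where each object maps. Each of the 4 objects of C can map
to any of the 8 objects of D independently.
Number of functors = 8^4 = 4096

4096


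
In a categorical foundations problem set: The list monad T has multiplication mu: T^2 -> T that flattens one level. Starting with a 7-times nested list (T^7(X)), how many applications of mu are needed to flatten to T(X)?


Each application of mu: T^2 -> T removes one layer of nesting.
Starting at depth 7 (i.e., T^7(X)), we need to reach T(X).
Number of mu applications = 7 - 1 = 6

6


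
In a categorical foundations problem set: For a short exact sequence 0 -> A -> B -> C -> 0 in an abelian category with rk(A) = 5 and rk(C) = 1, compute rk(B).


For a short exact sequence 0 -> A -> B -> C -> 0,
rank is additive: rank(B) = rank(A) + rank(C).
rank(B) = 5 + 1 = 6

6


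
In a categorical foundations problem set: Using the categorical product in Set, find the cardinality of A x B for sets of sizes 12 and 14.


In Set, the product A x B is the Cartesian product.
By the universal property, |A x B| = |A| * |B|.
|A x B| = 12 * 14 = 168

168


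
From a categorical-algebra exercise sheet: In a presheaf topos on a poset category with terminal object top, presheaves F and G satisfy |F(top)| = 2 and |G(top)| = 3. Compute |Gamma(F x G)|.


Global sections of a presheaf on a poset with terminal top satisfy
Gamma(H) ~ H(top). Presheaves admit pointwise products, so
(F x G)(top) = F(top) x G(top) (Cartesian product).
|Gamma(F x G)| = |F(top)| * |G(top)| = 2 * 3 = 6.

6


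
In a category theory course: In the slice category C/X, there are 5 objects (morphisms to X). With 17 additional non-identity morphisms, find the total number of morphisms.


In the slice category C/X, objects are morphisms to X.
Identity morphisms: 5 (one per object of C/X).
Non-identity morphisms: 17.
Total = 5 + 17 = 22

22


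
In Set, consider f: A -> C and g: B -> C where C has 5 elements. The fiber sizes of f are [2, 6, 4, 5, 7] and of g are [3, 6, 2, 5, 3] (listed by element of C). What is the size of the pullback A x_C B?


The pullback A x_C B consists of pairs (a, b) with f(a) = g(b).
For each element c in C, the fiber product has |f^-1(c)| * |g^-1(c)| elements.
Summing over C: 2 * 3 + 6 * 6 + 4 * 2 + 5 * 5 + 7 * 3
= 6 + 36 + 8 + 25 + 21 = 96

96


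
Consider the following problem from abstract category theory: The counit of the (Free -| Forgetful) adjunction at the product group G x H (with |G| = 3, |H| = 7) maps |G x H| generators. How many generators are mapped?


The counit epsilon_K: F(U(K)) -> K of the Free-Forgetful adjunction
maps |K| generators of F(U(K)) into K. For K = G x H (the product group),
|G x H| = |G| * |H|.
Total generators mapped = 3 * 7 = 21.

21


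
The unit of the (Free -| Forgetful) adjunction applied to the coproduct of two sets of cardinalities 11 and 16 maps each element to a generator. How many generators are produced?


The unit eta_X: X -> U(F(X)) of the Free-Forgetful adjunction
maps each element of X to a generator of F(X). For X = S + T (disjoint
union in Set), |S + T| = |S| + |T|.
Total mappings = 11 + 16 = 27.

27


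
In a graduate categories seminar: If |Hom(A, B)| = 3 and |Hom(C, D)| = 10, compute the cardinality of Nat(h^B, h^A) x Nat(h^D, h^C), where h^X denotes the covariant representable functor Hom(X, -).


By the Yoneda lemma, Nat(h^B, h^A) is isomorphic to Hom(A, B),
so |Nat(h^B, h^A)| = |Hom(A, B)| and |Nat(h^D, h^C)| = |Hom(C, D)|.
|Hom(A, B)| = 3, |Hom(C, D)| = 10.
|Nat(h^B, h^A) x Nat(h^D, h^C)| = 3 * 10 = 30

30


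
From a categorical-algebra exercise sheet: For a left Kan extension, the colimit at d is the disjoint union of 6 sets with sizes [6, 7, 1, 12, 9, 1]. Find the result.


Pointwise, the left Kan extension (Lan_F H)(d) is the colimit, indexed
by the comma category (F downarrow d), of H composed with the
projection (F downarrow d) -> C. Here that colimit is given
as a coproduct (disjoint union) of sets, so its cardinality is the
sum of the sizes of the summands.
Coproduct of sets with sizes: 6 + 7 + 1 + 12 + 9 + 1
= 36

36


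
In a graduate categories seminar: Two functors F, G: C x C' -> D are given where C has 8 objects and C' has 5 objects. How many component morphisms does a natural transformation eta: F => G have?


A natural transformation eta: F => G assigns one component morphism per
object of the domain category.
The domain is the product category C x C', so
|Ob(C x C')| = |Ob(C)| * |Ob(C')| = 8 * 5 = 40.
Therefore eta has 40 component morphisms.

40


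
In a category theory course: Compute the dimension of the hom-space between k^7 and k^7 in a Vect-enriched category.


In Vect-enriched categories, Hom(k^n, k^m) is the space of m x n matrices.
dim(Hom(k^7, k^7)) = 7 * 7 = 49

49


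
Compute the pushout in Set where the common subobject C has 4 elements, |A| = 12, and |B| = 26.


The pushout A +_C B identifies the images of C in A and B.
|A +_C B| = |A| + |B| - |C| (for injections).
= 12 + 26 - 4 = 34

34


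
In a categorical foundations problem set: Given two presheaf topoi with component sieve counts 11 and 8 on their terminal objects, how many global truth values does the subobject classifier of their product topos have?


In a product of presheaf topoi E_1 x E_2, the subobject classifier
is Omega = Omega_1 x Omega_2 (componentwise), so
|Omega(top)| = |Omega_1(top_1)| * |Omega_2(top_2)|.
= 11 * 8 = 88.

88


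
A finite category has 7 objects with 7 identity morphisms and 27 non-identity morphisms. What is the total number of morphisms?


Each object has an identity morphism, giving 7 identities.
Adding the 27 non-identity morphisms:
Total = 7 + 27 = 34

34


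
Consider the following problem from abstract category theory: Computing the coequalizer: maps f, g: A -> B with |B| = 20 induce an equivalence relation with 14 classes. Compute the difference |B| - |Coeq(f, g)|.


The coequalizer Coeq(f, g) = B / ~ has one element per equivalence class.
|B| = 20, |Coeq(f, g)| = 14.
|B| - |Coeq(f, g)| = 20 - 14 = 6.

6


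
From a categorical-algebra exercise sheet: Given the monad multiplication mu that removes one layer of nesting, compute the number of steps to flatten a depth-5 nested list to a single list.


Each application of mu: T^2 -> T removes one layer of nesting.
Starting at depth 5 (i.e., T^5(X)), we need to reach T(X).
Number of mu applications = 5 - 1 = 4

4


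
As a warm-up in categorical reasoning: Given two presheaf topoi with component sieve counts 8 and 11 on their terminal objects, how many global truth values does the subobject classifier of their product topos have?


In a product of presheaf topoi E_1 x E_2, the subobject classifier
is Omega = Omega_1 x Omega_2 (componentwise), so
|Omega(top)| = |Omega_1(top_1)| * |Omega_2(top_2)|.
= 8 * 11 = 88.

88


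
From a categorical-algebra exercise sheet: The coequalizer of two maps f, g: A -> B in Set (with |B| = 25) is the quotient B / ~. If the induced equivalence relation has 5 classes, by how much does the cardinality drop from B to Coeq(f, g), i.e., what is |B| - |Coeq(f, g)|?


The coequalizer Coeq(f, g) = B / ~ has one element per equivalence class.
|B| = 25, |Coeq(f, g)| = 5.
|B| - |Coeq(f, g)| = 25 - 5 = 20.

20


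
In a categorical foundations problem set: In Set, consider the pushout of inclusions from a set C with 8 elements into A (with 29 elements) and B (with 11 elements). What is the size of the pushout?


The pushout A +_C B identifies the images of C in A and B.
|A +_C B| = |A| + |B| - |C| (for injections).
= 29 + 11 - 8 = 32

32


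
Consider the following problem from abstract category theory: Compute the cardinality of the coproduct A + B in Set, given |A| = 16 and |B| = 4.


In Set, the coproduct A + B is the disjoint union.
|A + B| = |A| + |B| = 16 + 4 = 20

20


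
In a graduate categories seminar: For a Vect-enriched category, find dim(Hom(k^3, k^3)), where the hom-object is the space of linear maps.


In Vect-enriched categories, Hom(k^n, k^m) is the space of m x n matrices.
dim(Hom(k^3, k^3)) = 3 * 3 = 9

9


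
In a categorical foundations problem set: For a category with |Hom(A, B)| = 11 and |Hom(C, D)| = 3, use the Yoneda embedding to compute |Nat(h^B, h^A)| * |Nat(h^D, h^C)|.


By the Yoneda lemma, Nat(h^B, h^A) is isomorphic to Hom(A, B),
so |Nat(h^B, h^A)| = |Hom(A, B)| and |Nat(h^D, h^C)| = |Hom(C, D)|.
|Hom(A, B)| = 11, |Hom(C, D)| = 3.
|Nat(h^B, h^A) x Nat(h^D, h^C)| = 11 * 3 = 33

33


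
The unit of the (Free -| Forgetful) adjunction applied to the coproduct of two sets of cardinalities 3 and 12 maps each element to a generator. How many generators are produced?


The unit eta_X: X -> U(F(X)) of the Free-Forgetful adjunction
maps each element of X to a generator of F(X). For X = S + T (disjoint
union in Set), |S + T| = |S| + |T|.
Total mappings = 3 + 12 = 15.

15


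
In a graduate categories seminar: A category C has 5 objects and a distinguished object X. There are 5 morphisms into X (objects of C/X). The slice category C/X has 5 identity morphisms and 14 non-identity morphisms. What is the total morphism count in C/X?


In the slice category C/X, objects are morphisms to X.
Identity morphisms: 5 (one per object of C/X).
Non-identity morphisms: 14.
Total = 5 + 14 = 19

19


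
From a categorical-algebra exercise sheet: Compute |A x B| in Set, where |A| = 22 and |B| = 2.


In Set, the product A x B is the Cartesian product.
By the universal property, |A x B| = |A| * |B|.
|A x B| = 22 * 2 = 44

44


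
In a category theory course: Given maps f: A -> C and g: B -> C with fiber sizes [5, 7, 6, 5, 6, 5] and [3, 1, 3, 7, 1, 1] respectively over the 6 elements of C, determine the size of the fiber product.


The pullback A x_C B consists of pairs (a, b) with f(a) = g(b).
For each element c in C, the fiber product has |f^-1(c)| * |g^-1(c)| elements.
Summing over C: 5 * 3 + 7 * 1 + 6 * 3 + 5 * 7 + 6 * 1 + 5 * 1
= 15 + 7 + 18 + 35 + 6 + 5 = 86

86


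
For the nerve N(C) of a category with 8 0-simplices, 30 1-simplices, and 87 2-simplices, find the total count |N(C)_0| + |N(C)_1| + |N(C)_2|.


The 2-skeleton of the nerve N(C) consists of simplices in dimensions 0, 1, 2:
  |N(C)_0| = 8 (objects)
  |N(C)_1| = 30 (morphisms)
  |N(C)_2| = 87 (composable pairs)
Total = 8 + 30 + 87 = 125

125


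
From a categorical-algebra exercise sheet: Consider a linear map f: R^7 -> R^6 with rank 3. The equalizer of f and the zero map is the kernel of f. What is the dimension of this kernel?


The equalizer of f and the zero map is ker(f).
By the rank-nullity theorem: dim(ker(f)) = dim(domain) - rank(f).
dim(ker(f)) = 7 - 3 = 4

4


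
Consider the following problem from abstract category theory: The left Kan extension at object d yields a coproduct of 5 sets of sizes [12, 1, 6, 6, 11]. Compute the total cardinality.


Pointwise, the left Kan extension (Lan_F H)(d) is the colimit, indexed
by the comma category (F downarrow d), of H composed with the
projection (F downarrow d) -> C. Here that colimit is given
as a coproduct (disjoint union) of sets, so its cardinality is the
sum of the sizes of the summands.
Coproduct of sets with sizes: 12 + 1 + 6 + 6 + 11
= 36

36


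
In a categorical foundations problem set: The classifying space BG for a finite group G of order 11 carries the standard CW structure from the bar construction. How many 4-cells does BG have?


In the bar-construction CW model of BG, the n-cells are indexed by
n-tuples [g_1|...|g_n] of non-identity elements of G (degenerate
simplices with some g_i = e do not contribute cells), so there are
(|G| - 1)^n n-cells.
For dim = 4 with |G| = 11:
cells = (11 - 1)^4 = 10^4 = 10000

10000


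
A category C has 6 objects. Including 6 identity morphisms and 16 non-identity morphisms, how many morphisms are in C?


Each object has an identity morphism, giving 6 identities.
Adding the 16 non-identity morphisms:
Total = 6 + 16 = 22

22


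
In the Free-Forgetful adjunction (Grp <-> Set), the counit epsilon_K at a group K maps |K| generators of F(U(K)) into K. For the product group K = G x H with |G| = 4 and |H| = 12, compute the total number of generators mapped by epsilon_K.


The counit epsilon_K: F(U(K)) -> K of the Free-Forgetful adjunction
maps |K| generators of F(U(K)) into K. For K = G x H (the product group),
|G x H| = |G| * |H|.
Total generators mapped = 4 * 12 = 48.

48


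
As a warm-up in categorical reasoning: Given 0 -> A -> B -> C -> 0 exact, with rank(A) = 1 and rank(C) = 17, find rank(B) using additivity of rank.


For a short exact sequence 0 -> A -> B -> C -> 0,
rank is additive: rank(B) = rank(A) + rank(C).
rank(B) = 1 + 17 = 18

18


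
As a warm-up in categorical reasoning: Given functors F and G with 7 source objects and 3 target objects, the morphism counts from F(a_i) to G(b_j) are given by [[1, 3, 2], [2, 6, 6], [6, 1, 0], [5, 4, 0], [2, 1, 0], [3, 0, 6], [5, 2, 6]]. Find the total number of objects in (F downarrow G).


Objects of (F downarrow G) are triples (a, b, h: F(a)->G(b)).
The count equals the sum of all entries in the hom-matrix.
sum(row 0) = 6
sum(row 1) = 14
sum(row 2) = 7
sum(row 3) = 9
sum(row 4) = 3
sum(row 5) = 9
sum(row 6) = 13
Grand total = 61

61


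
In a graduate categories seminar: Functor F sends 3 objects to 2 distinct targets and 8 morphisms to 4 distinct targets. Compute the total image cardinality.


The image of F consists of distinct objects and distinct morphisms.
|Im(F)| on objects = 2
|Im(F)| on morphisms = 4
Total image cardinality = 2 + 4 = 6

6


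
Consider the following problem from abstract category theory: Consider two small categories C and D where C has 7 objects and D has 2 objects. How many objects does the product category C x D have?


The product category C x D has objects that are pairs (c, d).
Number of pairs = |Ob(C)| * |Ob(D)| = 7 * 2 = 14

14
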